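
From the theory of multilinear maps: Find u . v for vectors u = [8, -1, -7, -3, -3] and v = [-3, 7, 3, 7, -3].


The inner product u . v = sum of u_i * v_i.
Term-by-term: 8 * -3, -1 * 7, -7 * 3, -3 * 7, -3 * -3
Products: -24, -7, -21, -21, 9
Sum = -24 + -7 + -21 + -21 + 9 = -64

-64


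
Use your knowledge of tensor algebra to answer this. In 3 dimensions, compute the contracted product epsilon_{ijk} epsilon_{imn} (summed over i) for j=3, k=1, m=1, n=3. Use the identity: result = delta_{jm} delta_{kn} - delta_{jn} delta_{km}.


Using the identity: epsilon_{ijk} epsilon_{imn} = delta_{jm} delta_{kn} - delta_{jn} delta_{km}.
delta_{31} = 0
delta_{13} = 0
delta_{33} = 1
delta_{11} = 1
Result = 0 * 0 - 1 * 1 = 0 - 1 = -1

-1


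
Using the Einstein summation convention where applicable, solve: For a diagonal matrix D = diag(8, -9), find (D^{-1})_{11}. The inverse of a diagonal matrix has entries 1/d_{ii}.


For a diagonal matrix, the inverse has entries (D^{-1})_{ii} = 1/d_{ii}.
The diagonal entries are: d_{11} = 8, d_{22} = -9
We need (D^{-1})_{11} = 1/d_{11} = 1/8 = 1/8

1/8


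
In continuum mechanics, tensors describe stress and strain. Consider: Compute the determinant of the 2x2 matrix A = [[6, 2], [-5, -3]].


For a 2x2 matrix [[a, b], [c, d]], det = a*d - b*c.
a = 6, b = 2, c = -5, d = -3
a*d = 6 * -3 = -18
b*c = 2 * -5 = -10
det = -18 - -10 = -8

-8


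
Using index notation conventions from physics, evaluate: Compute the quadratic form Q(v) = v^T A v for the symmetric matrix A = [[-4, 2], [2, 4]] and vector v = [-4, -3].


First compute Av:
(Av)_1 = -4*-4 + 2*-3 = 10
(Av)_2 = 2*-4 + 4*-3 = -20
Av = [10, -20]
Then v^T (Av) = -4*10 + -3*-20
= -40 + 60 = 20

20


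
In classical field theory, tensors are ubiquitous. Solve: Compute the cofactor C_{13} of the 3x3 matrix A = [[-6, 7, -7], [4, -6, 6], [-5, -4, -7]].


To find cofactor C_{13}, delete row 1 and column 3.
The resulting 2x2 submatrix is: [[4, -6], [-5, -4]]
Minor M_{13} = 4*-4 - -6*-5
  = -16 - 30 = -46
Sign = (-1)^(1+3) = (-1)^4 = 1
Cofactor C_{13} = 1 * -46 = -46

-46


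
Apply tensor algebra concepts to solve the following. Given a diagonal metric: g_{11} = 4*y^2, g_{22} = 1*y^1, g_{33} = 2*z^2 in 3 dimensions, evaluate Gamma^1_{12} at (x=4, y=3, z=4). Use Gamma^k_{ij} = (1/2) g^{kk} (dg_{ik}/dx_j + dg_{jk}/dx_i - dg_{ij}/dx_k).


For a diagonal metric, Gamma^k_{ij} = (1/2) g^{kk} (dg_{ik}/dx_j + dg_{jk}/dx_i - dg_{ij}/dx_k).
The metric is diagonal, so g_{ab} = 0 for a != b.
At the given point: g_{11} = 36, g_{22} = 3, g_{33} = 32
g^{11} = 1/36
dg_{11}/dx_2 = dg_{11}/dx_2 = 24
dg_{21}/dx_1 = 0 (off-diagonal)
dg_{12}/dx_1 = 0 (off-diagonal)
Numerator = 24 + 0 - 0 = 24
Gamma^1_{12} = 24 / (2 * 36) = 1/3

1/3


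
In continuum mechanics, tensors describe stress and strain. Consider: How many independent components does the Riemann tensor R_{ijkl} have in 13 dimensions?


The Riemann tensor in d dimensions has d^2(d^2 - 1)/12 independent components.
d = 13, so d^2 = 169
d^2 - 1 = 168
d^2(d^2 - 1) = 169 * 168 = 28392
Divide by 12: 28392 / 12 = 2366

2366


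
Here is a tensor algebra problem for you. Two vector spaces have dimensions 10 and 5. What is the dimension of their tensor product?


The dimension of a tensor product is the product of dimensions.
dim(V) = 10, dim(W) = 5
dim(V (x) W) = 10 * 5 = 50

50


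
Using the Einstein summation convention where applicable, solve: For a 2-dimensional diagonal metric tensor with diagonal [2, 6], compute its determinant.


For a diagonal metric, the determinant is the product of diagonal entries.
Diagonal entries: 2, 6
det(g) = 2 * 6 = 12

12


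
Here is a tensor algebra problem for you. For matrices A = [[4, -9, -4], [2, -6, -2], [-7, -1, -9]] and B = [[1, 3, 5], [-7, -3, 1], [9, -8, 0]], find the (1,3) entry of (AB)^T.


(AB)^T_{ij} = (AB)_{ji} = sum_k A_{jk} B_{ki}.
For i=1, j=3 we need (AB)_{31}:
A_{31} * B_{11} = -7 * 1 = -7
A_{32} * B_{21} = -1 * -7 = 7
A_{33} * B_{31} = -9 * 9 = -81
Sum = -7 + 7 + -81 = -81

-81


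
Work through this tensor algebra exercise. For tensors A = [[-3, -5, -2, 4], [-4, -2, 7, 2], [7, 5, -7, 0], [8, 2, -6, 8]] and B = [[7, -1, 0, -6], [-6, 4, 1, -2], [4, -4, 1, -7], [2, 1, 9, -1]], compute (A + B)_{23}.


Tensor addition is component-wise: (A + B)_{ij} = A_{ij} + B_{ij}.
A_{23} = 7
B_{23} = 1
(A + B)_{23} = 7 + 1 = 8

8


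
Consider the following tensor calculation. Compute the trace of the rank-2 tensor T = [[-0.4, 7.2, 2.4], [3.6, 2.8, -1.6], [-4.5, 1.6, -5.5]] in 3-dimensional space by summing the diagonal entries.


The contraction (trace) of a rank-2 tensor is the sum of its diagonal elements.
Diagonal entries: A[1,1] = -0.4, A[2,2] = 2.8, A[3,3] = -5.5
Tr(A) = -0.4 + 2.8 + -5.5 = -3.1

-3.1


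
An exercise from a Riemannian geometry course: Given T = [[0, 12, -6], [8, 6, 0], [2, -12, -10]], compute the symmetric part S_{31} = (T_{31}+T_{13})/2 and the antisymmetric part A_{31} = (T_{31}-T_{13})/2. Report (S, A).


T_{31} = 2
T_{13} = -6
S_{31} = (2 + -6)/2 = -4/2 = -2
A_{31} = (2 - -6)/2 = 8/2 = 4
Check: S + A = -2 + 4 = 2 = T_{31}.

(-2, 4)


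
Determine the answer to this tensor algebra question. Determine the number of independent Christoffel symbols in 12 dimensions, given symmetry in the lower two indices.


Christoffel symbols Gamma^k_{ij} are symmetric in i,j, so there are d * d(d+1)/2 independent symbols.
d = 12
d(d+1)/2 = 12 * 13 / 2 = 78
Total = 12 * 78 = 936

936


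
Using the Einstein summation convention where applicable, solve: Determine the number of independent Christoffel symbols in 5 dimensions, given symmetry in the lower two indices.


Christoffel symbols Gamma^k_{ij} are symmetric in i,j, so there are d * d(d+1)/2 independent symbols.
d = 5
d(d+1)/2 = 5 * 6 / 2 = 15
Total = 5 * 15 = 75

75


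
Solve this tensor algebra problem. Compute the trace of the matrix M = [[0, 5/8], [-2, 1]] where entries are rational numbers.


The trace is the sum of diagonal entries.
Diagonal: M[1,1] = 0, M[2,2] = 1
Tr(M) = 0 + 1
Computing step by step:
After adding M[1,1]: 0
After adding M[2,2]: 1
Tr(M) = 1

1


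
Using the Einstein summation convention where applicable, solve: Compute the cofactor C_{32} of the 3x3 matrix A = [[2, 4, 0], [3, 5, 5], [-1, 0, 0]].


To find cofactor C_{32}, delete row 3 and column 2.
The resulting 2x2 submatrix is: [[2, 0], [3, 5]]
Minor M_{32} = 2*5 - 0*3
  = 10 - 0 = 10
Sign = (-1)^(3+2) = (-1)^5 = -1
Cofactor C_{32} = -1 * 10 = -10

-10


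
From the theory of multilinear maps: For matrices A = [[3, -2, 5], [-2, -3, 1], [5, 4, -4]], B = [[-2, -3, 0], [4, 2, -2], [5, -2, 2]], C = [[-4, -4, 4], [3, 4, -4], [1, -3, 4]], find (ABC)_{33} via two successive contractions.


(ABC)_{33} = sum_m (AB)_{3m} C_{m3}. First compute row 3 of AB.
(AB)_{31} = 5*-2 + 4*4 + -4*5 = -14
(AB)_{32} = 5*-3 + 4*2 + -4*-2 = 1
(AB)_{33} = 5*0 + 4*-2 + -4*2 = -16
Now contract with column 3 of C:
(AB)_{31} * C_{13} = -14 * 4 = -56
(AB)_{32} * C_{23} = 1 * -4 = -4
(AB)_{33} * C_{33} = -16 * 4 = -64
(ABC)_{33} = -56 + -4 + -64 = -124

-124


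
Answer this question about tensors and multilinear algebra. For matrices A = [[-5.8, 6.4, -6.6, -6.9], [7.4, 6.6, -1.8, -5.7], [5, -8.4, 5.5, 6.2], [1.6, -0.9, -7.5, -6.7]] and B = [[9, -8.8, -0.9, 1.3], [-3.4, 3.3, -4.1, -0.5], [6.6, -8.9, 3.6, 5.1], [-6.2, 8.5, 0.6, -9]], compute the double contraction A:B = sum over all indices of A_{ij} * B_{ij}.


A:B = sum over all i,j of A_{ij} * B_{ij}.
Row 1: -5.8*9=-52.2, 6.4*-8.8=-56.32, -6.6*-0.9=5.94, -6.9*1.3=-8.97 => row sum = -111.55
Row 2: 7.4*-3.4=-25.16, 6.6*3.3=21.78, -1.8*-4.1=7.38, -5.7*-0.5=2.85 => row sum = 6.85
Row 3: 5*6.6=33, -8.4*-8.9=74.76, 5.5*3.6=19.8, 6.2*5.1=31.62 => row sum = 159.18
Row 4: 1.6*-6.2=-9.92, -0.9*8.5=-7.65, -7.5*0.6=-4.5, -6.7*-9=60.3 => row sum = 38.23
Total = -111.55 + 6.85 + 159.18 + 38.23 = 92.71

92.71


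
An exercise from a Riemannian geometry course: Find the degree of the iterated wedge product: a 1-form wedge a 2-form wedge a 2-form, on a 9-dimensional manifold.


The degree of a wedge product is the sum of the degrees of the individual forms.
Degrees: 1, 2, 2
Total degree = 1 + 2 + 2 = 5

5


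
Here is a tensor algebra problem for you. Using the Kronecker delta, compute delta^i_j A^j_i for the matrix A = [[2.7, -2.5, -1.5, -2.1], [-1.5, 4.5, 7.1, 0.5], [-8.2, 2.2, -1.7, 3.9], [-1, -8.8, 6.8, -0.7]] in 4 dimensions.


The contraction (trace) of a rank-2 tensor is the sum of its diagonal elements.
Diagonal entries: A[1,1] = 2.7, A[2,2] = 4.5, A[3,3] = -1.7, A[4,4] = -0.7
Tr(A) = 2.7 + 4.5 + -1.7 + -0.7 = 4.8

4.8


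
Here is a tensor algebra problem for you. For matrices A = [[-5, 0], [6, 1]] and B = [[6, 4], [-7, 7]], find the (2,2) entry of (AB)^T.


(AB)^T_{ij} = (AB)_{ji} = sum_k A_{jk} B_{ki}.
For i=2, j=2 we need (AB)_{22}:
A_{21} * B_{12} = 6 * 4 = 24
A_{22} * B_{22} = 1 * 7 = 7
Sum = 24 + 7 = 31

31


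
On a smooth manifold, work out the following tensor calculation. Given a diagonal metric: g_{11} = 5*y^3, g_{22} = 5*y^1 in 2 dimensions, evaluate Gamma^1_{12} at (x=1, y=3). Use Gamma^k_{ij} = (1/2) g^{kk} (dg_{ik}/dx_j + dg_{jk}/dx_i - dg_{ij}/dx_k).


For a diagonal metric, Gamma^k_{ij} = (1/2) g^{kk} (dg_{ik}/dx_j + dg_{jk}/dx_i - dg_{ij}/dx_k).
The metric is diagonal, so g_{ab} = 0 for a != b.
At the given point: g_{11} = 135, g_{22} = 15
g^{11} = 1/135
dg_{11}/dx_2 = dg_{11}/dx_2 = 135
dg_{21}/dx_1 = 0 (off-diagonal)
dg_{12}/dx_1 = 0 (off-diagonal)
Numerator = 135 + 0 - 0 = 135
Gamma^1_{12} = 135 / (2 * 135) = 1/2

1/2


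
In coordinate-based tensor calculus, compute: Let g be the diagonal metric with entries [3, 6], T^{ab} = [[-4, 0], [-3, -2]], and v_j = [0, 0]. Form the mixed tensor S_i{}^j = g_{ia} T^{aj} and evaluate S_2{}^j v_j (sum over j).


Step 1: lower the first index. For a diagonal metric, g_{ia} T^{aj} = g_{ii} T^{ij} (no sum on i).
g_{22} = 6
S_2{}^1 = 6 * T^{21} = 6 * -3 = -18
S_2{}^2 = 6 * T^{22} = 6 * -2 = -12
Step 2: contract S_2{}^j with v_j.
S_2{}^1 * v_1 = -18 * 0 = 0
S_2{}^2 * v_2 = -12 * 0 = 0
Result = 0 + 0 = 0

0


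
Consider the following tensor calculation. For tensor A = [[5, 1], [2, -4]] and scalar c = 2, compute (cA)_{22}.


Scalar multiplication: (cA)_{ij} = c * A_{ij}.
c = 2
A_{22} = -4
(cA)_{22} = 2 * -4 = -8

-8


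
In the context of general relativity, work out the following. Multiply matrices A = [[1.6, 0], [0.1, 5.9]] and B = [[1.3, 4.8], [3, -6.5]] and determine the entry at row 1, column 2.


(AB)_{ij} = sum_k A_{ik} B_{kj}.
For i=1, j=2:
A_{11} * B_{12} = 1.6 * 4.8 = 7.68
A_{12} * B_{22} = 0 * -6.5 = 0
Sum = 7.68 + 0 = 7.68

7.68


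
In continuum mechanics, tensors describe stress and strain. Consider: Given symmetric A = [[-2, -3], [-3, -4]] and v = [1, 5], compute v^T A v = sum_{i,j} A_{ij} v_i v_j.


First compute Av:
(Av)_1 = -2*1 + -3*5 = -17
(Av)_2 = -3*1 + -4*5 = -23
Av = [-17, -23]
Then v^T (Av) = 1*-17 + 5*-23
= -17 + -115 = -132

-132


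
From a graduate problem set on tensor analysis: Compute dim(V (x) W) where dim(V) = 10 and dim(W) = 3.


The dimension of a tensor product is the product of dimensions.
dim(V) = 10, dim(W) = 3
dim(V (x) W) = 10 * 3 = 30

30


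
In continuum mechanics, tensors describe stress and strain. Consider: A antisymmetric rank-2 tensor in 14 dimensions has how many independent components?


A antisymmetric rank-2 tensor in d dimensions has d(d-1)/2 independent components.
d = 14
d(d-1)/2 = 14 * 13 / 2 = 182 / 2 = 91

91


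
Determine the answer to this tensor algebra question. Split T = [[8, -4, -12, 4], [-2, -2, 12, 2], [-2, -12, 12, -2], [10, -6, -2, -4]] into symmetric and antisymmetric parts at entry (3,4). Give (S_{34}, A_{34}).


T_{34} = -2
T_{43} = -2
S_{34} = (-2 + -2)/2 = -4/2 = -2
A_{34} = (-2 - -2)/2 = 0/2 = 0
Check: S + A = -2 + 0 = -2 = T_{34}.

(-2, 0)


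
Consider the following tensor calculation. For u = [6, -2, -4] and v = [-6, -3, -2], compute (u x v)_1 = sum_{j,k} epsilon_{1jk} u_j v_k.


(u x v)_1 = sum_{j,k} epsilon_{1jk} u_j v_k. Only permutations of (1,2,3) contribute; the two non-zero terms are:
eps_{123} u_2 v_3 = 1 * -2 * -2 = 4
eps_{132} u_3 v_2 = -1 * -4 * -3 = -12
(u x v)_1 = -8

-8


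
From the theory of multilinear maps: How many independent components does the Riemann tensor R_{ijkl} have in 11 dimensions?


The Riemann tensor in d dimensions has d^2(d^2 - 1)/12 independent components.
d = 11, so d^2 = 121
d^2 - 1 = 120
d^2(d^2 - 1) = 121 * 120 = 14520
Divide by 12: 14520 / 12 = 1210

1210


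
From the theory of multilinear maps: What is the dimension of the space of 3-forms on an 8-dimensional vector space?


The dimension of the space of p-forms on an n-dimensional space is C(n, p).
n = 8, p = 3
C(8, 3) = 8! / (3! * 5!) = 56

56


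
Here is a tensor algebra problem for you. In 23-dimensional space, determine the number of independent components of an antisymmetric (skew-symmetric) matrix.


An antisymmetric rank-2 tensor satisfies A_{ij} = -A_{ji}, so diagonal entries are zero.
The independent components are the upper-triangular entries: C(n, 2) = n(n-1)/2.
n = 23
C(23, 2) = 23 * 22 / 2 = 506 / 2 = 253

253


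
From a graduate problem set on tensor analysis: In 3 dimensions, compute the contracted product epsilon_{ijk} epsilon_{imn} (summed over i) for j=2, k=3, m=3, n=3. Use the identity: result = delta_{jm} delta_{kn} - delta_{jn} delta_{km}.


Using the identity: epsilon_{ijk} epsilon_{imn} = delta_{jm} delta_{kn} - delta_{jn} delta_{km}.
delta_{23} = 0
delta_{33} = 1
delta_{23} = 0
delta_{33} = 1
Result = 0 * 1 - 0 * 1 = 0 - 0 = 0

0


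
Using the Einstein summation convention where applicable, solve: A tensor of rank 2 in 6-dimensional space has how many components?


The number of components of a rank-r tensor in d dimensions is d^r.
Here d = 6 and r = 2.
6^2 = 36

36


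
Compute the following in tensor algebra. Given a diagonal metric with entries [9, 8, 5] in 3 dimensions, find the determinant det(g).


For a diagonal metric, the determinant is the product of diagonal entries.
Diagonal entries: 9, 8, 5
det(g) = 9 * 8 * 5 = 360

360


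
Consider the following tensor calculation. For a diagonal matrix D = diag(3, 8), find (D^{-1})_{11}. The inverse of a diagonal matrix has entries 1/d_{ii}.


For a diagonal matrix, the inverse has entries (D^{-1})_{ii} = 1/d_{ii}.
The diagonal entries are: d_{11} = 3, d_{22} = 8
We need (D^{-1})_{11} = 1/d_{11} = 1/3 = 1/3

1/3


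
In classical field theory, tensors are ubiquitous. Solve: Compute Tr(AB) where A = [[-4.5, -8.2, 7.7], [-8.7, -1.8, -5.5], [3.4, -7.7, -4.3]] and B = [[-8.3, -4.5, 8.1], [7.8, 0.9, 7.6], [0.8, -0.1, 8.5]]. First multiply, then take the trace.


Tr(AB) = sum_i (AB)_{ii} where (AB)_{ii} = sum_k A_{ik} B_{ki}.
(AB)_{11} = -4.5*-8.3 + -8.2*7.8 + 7.7*0.8 = -20.45
(AB)_{22} = -8.7*-4.5 + -1.8*0.9 + -5.5*-0.1 = 38.08
(AB)_{33} = 3.4*8.1 + -7.7*7.6 + -4.3*8.5 = -67.53
Tr(AB) = -20.45 + 38.08 + -67.53 = -49.9

-49.9


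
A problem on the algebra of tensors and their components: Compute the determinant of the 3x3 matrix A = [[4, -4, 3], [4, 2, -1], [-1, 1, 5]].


Expanding along the first row, det(A) = a11*M_11 - a12*M_12 + a13*M_13, where M_1j is the (1,j) minor.
Minor M_11 = 2*5 - -1*1 = 11
Minor M_12 = 4*5 - -1*-1 = 19
Minor M_13 = 4*1 - 2*-1 = 6
det = 4*(11) - -4*(19) + 3*(6)
    = 44 - -76 + 18
    = 138

138


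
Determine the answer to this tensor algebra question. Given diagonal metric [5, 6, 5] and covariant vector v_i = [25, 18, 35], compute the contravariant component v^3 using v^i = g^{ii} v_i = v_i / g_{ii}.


To raise an index with a diagonal metric: v^i = v_i / g_{ii}.
For index 3: v_3 = 35, g_{33} = 5
v^3 = 35 / 5 = 7

7


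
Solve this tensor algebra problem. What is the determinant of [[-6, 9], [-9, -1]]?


For a 2x2 matrix [[a, b], [c, d]], det = a*d - b*c.
a = -6, b = 9, c = -9, d = -1
a*d = -6 * -1 = 6
b*c = 9 * -9 = -81
det = 6 - -81 = 87

87


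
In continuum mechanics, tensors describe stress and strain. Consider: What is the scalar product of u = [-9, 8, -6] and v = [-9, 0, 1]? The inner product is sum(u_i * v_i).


The inner product u . v = sum of u_i * v_i.
Term-by-term: -9 * -9, 8 * 0, -6 * 1
Products: 81, 0, -6
Sum = 81 + 0 + -6 = 75

75


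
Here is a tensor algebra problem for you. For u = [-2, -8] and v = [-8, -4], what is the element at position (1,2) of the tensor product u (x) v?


The outer product entry T_{ij} = u_i * v_j.
We need i=1, j=2.
u_1 = -2, v_2 = -4
T_{1,2} = -2 * -4 = 8

8


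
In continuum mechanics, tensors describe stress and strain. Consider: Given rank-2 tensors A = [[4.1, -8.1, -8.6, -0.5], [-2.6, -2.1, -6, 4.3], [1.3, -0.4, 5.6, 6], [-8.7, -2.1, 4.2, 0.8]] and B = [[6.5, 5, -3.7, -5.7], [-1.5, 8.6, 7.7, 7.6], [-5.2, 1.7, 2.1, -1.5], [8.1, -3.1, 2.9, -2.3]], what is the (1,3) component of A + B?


Tensor addition is component-wise: (A + B)_{ij} = A_{ij} + B_{ij}.
A_{13} = -8.6
B_{13} = -3.7
(A + B)_{13} = -8.6 + -3.7 = -12.3

-12.3


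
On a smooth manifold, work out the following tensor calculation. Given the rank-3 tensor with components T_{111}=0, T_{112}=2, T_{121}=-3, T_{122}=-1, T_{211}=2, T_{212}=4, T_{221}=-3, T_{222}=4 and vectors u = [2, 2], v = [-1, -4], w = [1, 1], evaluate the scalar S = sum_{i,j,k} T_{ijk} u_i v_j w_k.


S = sum over i,j,k of T_{ijk} u_i v_j w_k. Expanding all 8 terms:
T_{111}*u_1*v_1*w_1 = 0*2*-1*1 = 0  (running total: 0)
T_{112}*u_1*v_1*w_2 = 2*2*-1*1 = -4  (running total: -4)
T_{121}*u_1*v_2*w_1 = -3*2*-4*1 = 24  (running total: 20)
T_{122}*u_1*v_2*w_2 = -1*2*-4*1 = 8  (running total: 28)
T_{211}*u_2*v_1*w_1 = 2*2*-1*1 = -4  (running total: 24)
T_{212}*u_2*v_1*w_2 = 4*2*-1*1 = -8  (running total: 16)
T_{221}*u_2*v_2*w_1 = -3*2*-4*1 = 24  (running total: 40)
T_{222}*u_2*v_2*w_2 = 4*2*-4*1 = -32  (running total: 8)
S = 8

8


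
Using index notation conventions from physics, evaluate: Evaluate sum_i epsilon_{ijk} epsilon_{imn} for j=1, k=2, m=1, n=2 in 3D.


Using the identity: epsilon_{ijk} epsilon_{imn} = delta_{jm} delta_{kn} - delta_{jn} delta_{km}.
delta_{11} = 1
delta_{22} = 1
delta_{12} = 0
delta_{21} = 0
Result = 1 * 1 - 0 * 0 = 1 - 0 = 1

1


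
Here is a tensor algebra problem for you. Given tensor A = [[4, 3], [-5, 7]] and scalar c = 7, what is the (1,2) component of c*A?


Scalar multiplication: (cA)_{ij} = c * A_{ij}.
c = 7
A_{12} = 3
(cA)_{12} = 7 * 3 = 21

21


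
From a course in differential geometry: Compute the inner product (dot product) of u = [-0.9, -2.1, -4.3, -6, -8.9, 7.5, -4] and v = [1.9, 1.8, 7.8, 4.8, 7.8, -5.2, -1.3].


The inner product u . v = sum of u_i * v_i.
Term-by-term: -0.9 * 1.9, -2.1 * 1.8, -4.3 * 7.8, -6 * 4.8, -8.9 * 7.8, 7.5 * -5.2, -4 * -1.3
Products: -1.71, -3.78, -33.54, -28.8, -69.42, -39, 5.2
Sum = -1.71 + -3.78 + -33.54 + -28.8 + -69.42 + -39 + 5.2 = -171.05

-171.05


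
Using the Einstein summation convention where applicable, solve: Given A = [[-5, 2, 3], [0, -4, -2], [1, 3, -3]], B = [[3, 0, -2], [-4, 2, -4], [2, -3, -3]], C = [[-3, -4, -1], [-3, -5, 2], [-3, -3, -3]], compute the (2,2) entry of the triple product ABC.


(ABC)_{22} = sum_m (AB)_{2m} C_{m2}. First compute row 2 of AB.
(AB)_{21} = 0*3 + -4*-4 + -2*2 = 12
(AB)_{22} = 0*0 + -4*2 + -2*-3 = -2
(AB)_{23} = 0*-2 + -4*-4 + -2*-3 = 22
Now contract with column 2 of C:
(AB)_{21} * C_{12} = 12 * -4 = -48
(AB)_{22} * C_{22} = -2 * -5 = 10
(AB)_{23} * C_{32} = 22 * -3 = -66
(ABC)_{22} = -48 + 10 + -66 = -104

-104


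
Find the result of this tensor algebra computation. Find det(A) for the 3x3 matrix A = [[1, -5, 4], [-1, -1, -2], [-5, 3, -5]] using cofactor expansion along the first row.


Expanding along the first row, det(A) = a11*M_11 - a12*M_12 + a13*M_13, where M_1j is the (1,j) minor.
Minor M_11 = -1*-5 - -2*3 = 11
Minor M_12 = -1*-5 - -2*-5 = -5
Minor M_13 = -1*3 - -1*-5 = -8
det = 1*(11) - -5*(-5) + 4*(-8)
    = 11 - 25 + -32
    = -46

-46


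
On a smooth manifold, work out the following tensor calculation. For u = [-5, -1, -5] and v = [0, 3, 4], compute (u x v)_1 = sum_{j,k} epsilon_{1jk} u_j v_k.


(u x v)_1 = sum_{j,k} epsilon_{1jk} u_j v_k. Only permutations of (1,2,3) contribute; the two non-zero terms are:
eps_{123} u_2 v_3 = 1 * -1 * 4 = -4
eps_{132} u_3 v_2 = -1 * -5 * 3 = 15
(u x v)_1 = 11

11


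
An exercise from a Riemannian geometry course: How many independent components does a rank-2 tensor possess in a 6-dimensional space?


The number of components of a rank-r tensor in d dimensions is d^r.
Here d = 6 and r = 2.
6^2 = 36

36


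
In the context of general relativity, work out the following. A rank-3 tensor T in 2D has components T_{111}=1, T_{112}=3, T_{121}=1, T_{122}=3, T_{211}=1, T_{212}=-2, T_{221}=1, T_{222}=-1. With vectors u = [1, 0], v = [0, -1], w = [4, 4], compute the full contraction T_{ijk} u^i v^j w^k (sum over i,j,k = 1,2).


S = sum over i,j,k of T_{ijk} u_i v_j w_k. Expanding all 8 terms:
T_{111}*u_1*v_1*w_1 = 1*1*0*4 = 0  (running total: 0)
T_{112}*u_1*v_1*w_2 = 3*1*0*4 = 0  (running total: 0)
T_{121}*u_1*v_2*w_1 = 1*1*-1*4 = -4  (running total: -4)
T_{122}*u_1*v_2*w_2 = 3*1*-1*4 = -12  (running total: -16)
T_{211}*u_2*v_1*w_1 = 1*0*0*4 = 0  (running total: -16)
T_{212}*u_2*v_1*w_2 = -2*0*0*4 = 0  (running total: -16)
T_{221}*u_2*v_2*w_1 = 1*0*-1*4 = 0  (running total: -16)
T_{222}*u_2*v_2*w_2 = -1*0*-1*4 = 0  (running total: -16)
S = -16

-16


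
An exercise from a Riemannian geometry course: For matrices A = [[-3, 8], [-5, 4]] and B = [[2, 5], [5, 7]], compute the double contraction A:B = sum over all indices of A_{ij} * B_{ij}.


A:B = sum over all i,j of A_{ij} * B_{ij}.
Row 1: -3*2=-6, 8*5=40 => row sum = 34
Row 2: -5*5=-25, 4*7=28 => row sum = 3
Total = 34 + 3 = 37

37


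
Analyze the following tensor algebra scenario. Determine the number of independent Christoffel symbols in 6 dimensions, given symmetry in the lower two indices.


Christoffel symbols Gamma^k_{ij} are symmetric in i,j, so there are d * d(d+1)/2 independent symbols.
d = 6
d(d+1)/2 = 6 * 7 / 2 = 21
Total = 6 * 21 = 126

126


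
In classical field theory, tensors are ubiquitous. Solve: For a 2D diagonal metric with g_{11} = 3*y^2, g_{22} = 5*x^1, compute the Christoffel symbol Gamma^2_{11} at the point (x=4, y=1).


For a diagonal metric, Gamma^k_{ij} = (1/2) g^{kk} (dg_{ik}/dx_j + dg_{jk}/dx_i - dg_{ij}/dx_k).
The metric is diagonal, so g_{ab} = 0 for a != b.
At the given point: g_{11} = 3, g_{22} = 20
g^{22} = 1/20
dg_{12}/dx_1 = 0 (off-diagonal)
dg_{12}/dx_1 = 0 (off-diagonal)
dg_{11}/dx_2 = dg_{11}/dx_2 = 6
Numerator = 0 + 0 - 6 = -6
Gamma^2_{11} = -6 / (2 * 20) = -3/20

-3/20


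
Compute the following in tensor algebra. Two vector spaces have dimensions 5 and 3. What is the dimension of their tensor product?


The dimension of a tensor product is the product of dimensions.
dim(V) = 5, dim(W) = 3
dim(V (x) W) = 5 * 3 = 15

15


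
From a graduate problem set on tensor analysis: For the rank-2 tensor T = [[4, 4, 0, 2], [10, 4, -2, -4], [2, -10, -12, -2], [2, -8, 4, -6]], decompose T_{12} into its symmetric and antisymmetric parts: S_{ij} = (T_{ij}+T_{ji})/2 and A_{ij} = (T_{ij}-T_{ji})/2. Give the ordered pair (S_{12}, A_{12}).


T_{12} = 4
T_{21} = 10
S_{12} = (4 + 10)/2 = 14/2 = 7
A_{12} = (4 - 10)/2 = -6/2 = -3
Check: S + A = 7 + -3 = 4 = T_{12}.

(7, -3)


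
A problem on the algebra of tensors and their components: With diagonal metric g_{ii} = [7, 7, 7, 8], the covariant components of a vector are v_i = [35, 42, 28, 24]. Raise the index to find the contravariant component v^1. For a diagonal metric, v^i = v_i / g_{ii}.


To raise an index with a diagonal metric: v^i = v_i / g_{ii}.
For index 1: v_1 = 35, g_{11} = 7
v^1 = 35 / 7 = 5

5


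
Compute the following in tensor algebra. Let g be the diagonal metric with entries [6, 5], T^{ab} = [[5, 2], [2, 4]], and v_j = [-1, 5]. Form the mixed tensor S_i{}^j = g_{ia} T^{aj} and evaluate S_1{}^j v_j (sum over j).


Step 1: lower the first index. For a diagonal metric, g_{ia} T^{aj} = g_{ii} T^{ij} (no sum on i).
g_{11} = 6
S_1{}^1 = 6 * T^{11} = 6 * 5 = 30
S_1{}^2 = 6 * T^{12} = 6 * 2 = 12
Step 2: contract S_1{}^j with v_j.
S_1{}^1 * v_1 = 30 * -1 = -30
S_1{}^2 * v_2 = 12 * 5 = 60
Result = -30 + 60 = 30

30


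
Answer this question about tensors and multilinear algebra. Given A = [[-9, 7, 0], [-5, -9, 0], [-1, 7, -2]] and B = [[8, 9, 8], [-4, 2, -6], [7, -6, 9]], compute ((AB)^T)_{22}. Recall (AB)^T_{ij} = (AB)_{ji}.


(AB)^T_{ij} = (AB)_{ji} = sum_k A_{jk} B_{ki}.
For i=2, j=2 we need (AB)_{22}:
A_{21} * B_{12} = -5 * 9 = -45
A_{22} * B_{22} = -9 * 2 = -18
A_{23} * B_{32} = 0 * -6 = 0
Sum = -45 + -18 + 0 = -63

-63


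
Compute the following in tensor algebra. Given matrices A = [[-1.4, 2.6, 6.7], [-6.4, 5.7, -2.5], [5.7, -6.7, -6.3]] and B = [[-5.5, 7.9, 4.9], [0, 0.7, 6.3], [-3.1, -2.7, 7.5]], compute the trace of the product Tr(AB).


Tr(AB) = sum_i (AB)_{ii} where (AB)_{ii} = sum_k A_{ik} B_{ki}.
(AB)_{11} = -1.4*-5.5 + 2.6*0 + 6.7*-3.1 = -13.07
(AB)_{22} = -6.4*7.9 + 5.7*0.7 + -2.5*-2.7 = -39.82
(AB)_{33} = 5.7*4.9 + -6.7*6.3 + -6.3*7.5 = -61.53
Tr(AB) = -13.07 + -39.82 + -61.53 = -114.42

-114.42


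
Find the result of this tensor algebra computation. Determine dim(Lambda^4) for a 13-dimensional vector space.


The dimension of the space of p-forms on an n-dimensional space is C(n, p).
n = 13, p = 4
C(13, 4) = 13! / (4! * 9!) = 715

715


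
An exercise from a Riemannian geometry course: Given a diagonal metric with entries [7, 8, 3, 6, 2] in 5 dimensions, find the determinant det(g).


For a diagonal metric, the determinant is the product of diagonal entries.
Diagonal entries: 7, 8, 3, 6, 2
det(g) = 7 * 8 * 3 * 6 * 2 = 2016

2016


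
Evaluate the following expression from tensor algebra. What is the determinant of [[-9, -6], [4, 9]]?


For a 2x2 matrix [[a, b], [c, d]], det = a*d - b*c.
a = -9, b = -6, c = 4, d = 9
a*d = -9 * 9 = -81
b*c = -6 * 4 = -24
det = -81 - -24 = -57

-57


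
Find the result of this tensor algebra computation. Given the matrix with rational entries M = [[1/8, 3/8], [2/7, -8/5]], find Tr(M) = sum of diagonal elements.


The trace is the sum of diagonal entries.
Diagonal: M[1,1] = 1/8, M[2,2] = -8/5
Tr(M) = 1/8 + -8/5
Computing step by step:
After adding M[1,1]: 1/8
After adding M[2,2]: -59/40
Tr(M) = -59/40

-59/40


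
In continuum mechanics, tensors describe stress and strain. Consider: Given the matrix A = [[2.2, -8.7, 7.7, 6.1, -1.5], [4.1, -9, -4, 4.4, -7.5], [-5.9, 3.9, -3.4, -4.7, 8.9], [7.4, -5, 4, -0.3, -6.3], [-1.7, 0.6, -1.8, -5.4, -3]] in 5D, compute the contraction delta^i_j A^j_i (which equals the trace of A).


The contraction (trace) of a rank-2 tensor is the sum of its diagonal elements.
Diagonal entries: A[1,1] = 2.2, A[2,2] = -9, A[3,3] = -3.4, A[4,4] = -0.3, A[5,5] = -3
Tr(A) = 2.2 + -9 + -3.4 + -0.3 + -3 = -13.5

-13.5


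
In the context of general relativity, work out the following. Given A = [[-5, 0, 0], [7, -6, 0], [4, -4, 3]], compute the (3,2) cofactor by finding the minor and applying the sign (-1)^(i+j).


To find cofactor C_{32}, delete row 3 and column 2.
The resulting 2x2 submatrix is: [[-5, 0], [7, 0]]
Minor M_{32} = -5*0 - 0*7
  = 0 - 0 = 0
Sign = (-1)^(3+2) = (-1)^5 = -1
Cofactor C_{32} = -1 * 0 = 0

0


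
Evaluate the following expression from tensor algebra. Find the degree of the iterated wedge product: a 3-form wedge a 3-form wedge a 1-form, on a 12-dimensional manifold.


The degree of a wedge product is the sum of the degrees of the individual forms.
Degrees: 3, 3, 1
Total degree = 3 + 3 + 1 = 7

7


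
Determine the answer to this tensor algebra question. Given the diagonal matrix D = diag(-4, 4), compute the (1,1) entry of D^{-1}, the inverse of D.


For a diagonal matrix, the inverse has entries (D^{-1})_{ii} = 1/d_{ii}.
The diagonal entries are: d_{11} = -4, d_{22} = 4
We need (D^{-1})_{11} = 1/d_{11} = 1/-4 = -1/4

-1/4


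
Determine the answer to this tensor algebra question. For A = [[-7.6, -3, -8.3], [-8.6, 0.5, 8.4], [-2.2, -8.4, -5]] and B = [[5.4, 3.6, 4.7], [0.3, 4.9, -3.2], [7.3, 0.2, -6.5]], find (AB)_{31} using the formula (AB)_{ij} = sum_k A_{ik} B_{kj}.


(AB)_{ij} = sum_k A_{ik} B_{kj}.
For i=3, j=1:
A_{31} * B_{11} = -2.2 * 5.4 = -11.88
A_{32} * B_{21} = -8.4 * 0.3 = -2.52
A_{33} * B_{31} = -5 * 7.3 = -36.5
Sum = -11.88 + -2.52 + -36.5 = -50.9

-50.9


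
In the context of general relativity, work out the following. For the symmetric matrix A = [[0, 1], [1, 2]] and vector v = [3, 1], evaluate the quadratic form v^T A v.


First compute Av:
(Av)_1 = 0*3 + 1*1 = 1
(Av)_2 = 1*3 + 2*1 = 5
Av = [1, 5]
Then v^T (Av) = 3*1 + 1*5
= 3 + 5 = 8

8


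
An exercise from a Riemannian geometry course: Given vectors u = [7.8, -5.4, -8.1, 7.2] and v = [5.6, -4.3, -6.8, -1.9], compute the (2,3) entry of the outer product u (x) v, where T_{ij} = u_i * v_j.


The outer product entry T_{ij} = u_i * v_j.
We need i=2, j=3.
u_2 = -5.4, v_3 = -6.8
T_{2,3} = -5.4 * -6.8 = 36.72

36.72


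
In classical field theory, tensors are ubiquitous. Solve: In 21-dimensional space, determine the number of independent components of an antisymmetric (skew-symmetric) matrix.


An antisymmetric rank-2 tensor satisfies A_{ij} = -A_{ji}, so diagonal entries are zero.
The independent components are the upper-triangular entries: C(n, 2) = n(n-1)/2.
n = 21
C(21, 2) = 21 * 20 / 2 = 420 / 2 = 210

210


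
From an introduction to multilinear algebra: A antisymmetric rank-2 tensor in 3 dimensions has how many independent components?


A antisymmetric rank-2 tensor in d dimensions has d(d-1)/2 independent components.
d = 3
d(d-1)/2 = 3 * 2 / 2 = 6 / 2 = 3

3


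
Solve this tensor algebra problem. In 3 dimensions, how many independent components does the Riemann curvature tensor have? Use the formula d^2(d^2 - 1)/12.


The Riemann tensor in d dimensions has d^2(d^2 - 1)/12 independent components.
d = 3, so d^2 = 9
d^2 - 1 = 8
d^2(d^2 - 1) = 9 * 8 = 72
Divide by 12: 72 / 12 = 6

6


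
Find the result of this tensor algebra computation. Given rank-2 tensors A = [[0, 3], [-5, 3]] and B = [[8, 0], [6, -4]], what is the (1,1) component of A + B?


Tensor addition is component-wise: (A + B)_{ij} = A_{ij} + B_{ij}.
A_{11} = 0
B_{11} = 8
(A + B)_{11} = 0 + 8 = 8

8


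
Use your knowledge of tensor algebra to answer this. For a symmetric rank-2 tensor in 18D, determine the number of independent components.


A symmetric rank-2 tensor in d dimensions has d(d+1)/2 independent components.
d = 18
d(d+1)/2 = 18 * 19 / 2 = 342 / 2 = 171

171


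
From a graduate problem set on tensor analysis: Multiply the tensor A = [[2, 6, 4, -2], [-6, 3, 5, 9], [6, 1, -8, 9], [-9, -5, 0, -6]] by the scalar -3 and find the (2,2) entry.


Scalar multiplication: (cA)_{ij} = c * A_{ij}.
c = -3
A_{22} = 3
(cA)_{22} = -3 * 3 = -9

-9


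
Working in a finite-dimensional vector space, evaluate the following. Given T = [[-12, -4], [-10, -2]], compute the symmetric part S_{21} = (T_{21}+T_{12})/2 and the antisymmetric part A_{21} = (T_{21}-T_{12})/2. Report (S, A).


T_{21} = -10
T_{12} = -4
S_{21} = (-10 + -4)/2 = -14/2 = -7
A_{21} = (-10 - -4)/2 = -6/2 = -3
Check: S + A = -7 + -3 = -10 = T_{21}.

(-7, -3)


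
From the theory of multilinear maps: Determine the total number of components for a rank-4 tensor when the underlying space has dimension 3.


The number of components of a rank-r tensor in d dimensions is d^r.
Here d = 3 and r = 4.
3^4 = 81

81


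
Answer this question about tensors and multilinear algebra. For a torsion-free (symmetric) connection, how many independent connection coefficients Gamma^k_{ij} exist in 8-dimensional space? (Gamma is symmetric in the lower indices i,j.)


Christoffel symbols Gamma^k_{ij} are symmetric in i,j, so there are d * d(d+1)/2 independent symbols.
d = 8
d(d+1)/2 = 8 * 9 / 2 = 36
Total = 8 * 36 = 288

288


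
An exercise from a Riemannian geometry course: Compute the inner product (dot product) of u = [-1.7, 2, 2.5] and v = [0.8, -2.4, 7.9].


The inner product u . v = sum of u_i * v_i.
Term-by-term: -1.7 * 0.8, 2 * -2.4, 2.5 * 7.9
Products: -1.36, -4.8, 19.75
Sum = -1.36 + -4.8 + 19.75 = 13.59

13.59


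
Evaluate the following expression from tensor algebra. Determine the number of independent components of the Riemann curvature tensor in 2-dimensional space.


The Riemann tensor in d dimensions has d^2(d^2 - 1)/12 independent components.
d = 2, so d^2 = 4
d^2 - 1 = 3
d^2(d^2 - 1) = 4 * 3 = 12
Divide by 12: 12 / 12 = 1

1


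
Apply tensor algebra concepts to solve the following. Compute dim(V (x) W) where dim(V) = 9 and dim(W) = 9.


The dimension of a tensor product is the product of dimensions.
dim(V) = 9, dim(W) = 9
dim(V (x) W) = 9 * 9 = 81

81


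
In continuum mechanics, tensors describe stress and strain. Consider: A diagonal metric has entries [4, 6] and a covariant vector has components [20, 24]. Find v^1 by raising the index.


To raise an index with a diagonal metric: v^i = v_i / g_{ii}.
For index 1: v_1 = 20, g_{11} = 4
v^1 = 20 / 4 = 5

5


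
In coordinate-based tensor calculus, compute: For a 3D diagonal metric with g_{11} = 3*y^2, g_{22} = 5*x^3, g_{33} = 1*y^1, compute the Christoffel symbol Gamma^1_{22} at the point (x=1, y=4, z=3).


For a diagonal metric, Gamma^k_{ij} = (1/2) g^{kk} (dg_{ik}/dx_j + dg_{jk}/dx_i - dg_{ij}/dx_k).
The metric is diagonal, so g_{ab} = 0 for a != b.
At the given point: g_{11} = 48, g_{22} = 5, g_{33} = 4
g^{11} = 1/48
dg_{21}/dx_2 = 0 (off-diagonal)
dg_{21}/dx_2 = 0 (off-diagonal)
dg_{22}/dx_1 = dg_{22}/dx_1 = 15
Numerator = 0 + 0 - 15 = -15
Gamma^1_{22} = -15 / (2 * 48) = -5/32

-5/32


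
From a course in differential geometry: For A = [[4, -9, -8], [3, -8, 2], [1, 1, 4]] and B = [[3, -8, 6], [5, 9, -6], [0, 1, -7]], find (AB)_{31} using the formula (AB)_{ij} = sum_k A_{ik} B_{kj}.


(AB)_{ij} = sum_k A_{ik} B_{kj}.
For i=3, j=1:
A_{31} * B_{11} = 1 * 3 = 3
A_{32} * B_{21} = 1 * 5 = 5
A_{33} * B_{31} = 4 * 0 = 0
Sum = 3 + 5 + 0 = 8

8


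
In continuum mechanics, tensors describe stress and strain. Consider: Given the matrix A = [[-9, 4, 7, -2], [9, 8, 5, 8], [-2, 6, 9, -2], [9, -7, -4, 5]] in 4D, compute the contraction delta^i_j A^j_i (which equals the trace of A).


The contraction (trace) of a rank-2 tensor is the sum of its diagonal elements.
Diagonal entries: A[1,1] = -9, A[2,2] = 8, A[3,3] = 9, A[4,4] = 5
Tr(A) = -9 + 8 + 9 + 5 = 13

13


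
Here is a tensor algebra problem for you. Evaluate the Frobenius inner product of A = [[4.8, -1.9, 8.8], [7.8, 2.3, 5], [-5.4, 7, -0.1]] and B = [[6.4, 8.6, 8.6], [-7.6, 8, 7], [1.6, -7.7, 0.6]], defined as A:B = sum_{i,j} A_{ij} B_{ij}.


A:B = sum over all i,j of A_{ij} * B_{ij}.
Row 1: 4.8*6.4=30.72, -1.9*8.6=-16.34, 8.8*8.6=75.68 => row sum = 90.06
Row 2: 7.8*-7.6=-59.28, 2.3*8=18.4, 5*7=35 => row sum = -5.88
Row 3: -5.4*1.6=-8.64, 7*-7.7=-53.9, -0.1*0.6=-0.06 => row sum = -62.6
Total = 90.06 + -5.88 + -62.6 = 21.58

21.58


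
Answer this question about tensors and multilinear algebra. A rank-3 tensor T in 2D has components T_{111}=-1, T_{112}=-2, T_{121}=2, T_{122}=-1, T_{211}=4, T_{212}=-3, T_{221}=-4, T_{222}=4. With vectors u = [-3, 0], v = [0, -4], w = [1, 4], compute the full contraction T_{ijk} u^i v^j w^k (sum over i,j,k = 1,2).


S = sum over i,j,k of T_{ijk} u_i v_j w_k. Expanding all 8 terms:
T_{111}*u_1*v_1*w_1 = -1*-3*0*1 = 0  (running total: 0)
T_{112}*u_1*v_1*w_2 = -2*-3*0*4 = 0  (running total: 0)
T_{121}*u_1*v_2*w_1 = 2*-3*-4*1 = 24  (running total: 24)
T_{122}*u_1*v_2*w_2 = -1*-3*-4*4 = -48  (running total: -24)
T_{211}*u_2*v_1*w_1 = 4*0*0*1 = 0  (running total: -24)
T_{212}*u_2*v_1*w_2 = -3*0*0*4 = 0  (running total: -24)
T_{221}*u_2*v_2*w_1 = -4*0*-4*1 = 0  (running total: -24)
T_{222}*u_2*v_2*w_2 = 4*0*-4*4 = 0  (running total: -24)
S = -24

-24


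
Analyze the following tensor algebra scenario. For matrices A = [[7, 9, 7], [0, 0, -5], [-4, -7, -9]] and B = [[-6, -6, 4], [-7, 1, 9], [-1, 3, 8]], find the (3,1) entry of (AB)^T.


(AB)^T_{ij} = (AB)_{ji} = sum_k A_{jk} B_{ki}.
For i=3, j=1 we need (AB)_{13}:
A_{11} * B_{13} = 7 * 4 = 28
A_{12} * B_{23} = 9 * 9 = 81
A_{13} * B_{33} = 7 * 8 = 56
Sum = 28 + 81 + 56 = 165

165


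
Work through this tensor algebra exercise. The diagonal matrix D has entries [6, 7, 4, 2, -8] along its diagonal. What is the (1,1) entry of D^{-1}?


For a diagonal matrix, the inverse has entries (D^{-1})_{ii} = 1/d_{ii}.
The diagonal entries are: d_{11} = 6, d_{22} = 7, d_{33} = 4, d_{44} = 2, d_{55} = -8
We need (D^{-1})_{11} = 1/d_{11} = 1/6 = 1/6

1/6


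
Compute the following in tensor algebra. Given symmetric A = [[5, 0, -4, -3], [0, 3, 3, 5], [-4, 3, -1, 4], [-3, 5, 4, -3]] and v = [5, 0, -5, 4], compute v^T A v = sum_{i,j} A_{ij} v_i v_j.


First compute Av:
(Av)_1 = 5*5 + 0*0 + -4*-5 + -3*4 = 33
(Av)_2 = 0*5 + 3*0 + 3*-5 + 5*4 = 5
(Av)_3 = -4*5 + 3*0 + -1*-5 + 4*4 = 1
(Av)_4 = -3*5 + 5*0 + 4*-5 + -3*4 = -47
Av = [33, 5, 1, -47]
Then v^T (Av) = 5*33 + 0*5 + -5*1 + 4*-47
= 165 + 0 + -5 + -188 = -28

-28


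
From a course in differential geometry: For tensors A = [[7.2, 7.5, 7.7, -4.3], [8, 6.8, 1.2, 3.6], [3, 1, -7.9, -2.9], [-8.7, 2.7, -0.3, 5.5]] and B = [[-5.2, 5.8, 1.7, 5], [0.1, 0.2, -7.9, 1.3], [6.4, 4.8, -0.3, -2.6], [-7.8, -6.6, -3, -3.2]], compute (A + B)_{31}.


Tensor addition is component-wise: (A + B)_{ij} = A_{ij} + B_{ij}.
A_{31} = 3
B_{31} = 6.4
(A + B)_{31} = 3 + 6.4 = 9.4

9.4


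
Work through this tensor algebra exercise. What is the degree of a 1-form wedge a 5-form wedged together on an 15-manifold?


The degree of a wedge product is the sum of the degrees of the individual forms.
Degrees: 1, 5
Total degree = 1 + 5 = 6

6


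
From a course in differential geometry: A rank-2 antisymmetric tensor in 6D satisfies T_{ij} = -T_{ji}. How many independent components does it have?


An antisymmetric rank-2 tensor satisfies A_{ij} = -A_{ji}, so diagonal entries are zero.
The independent components are the upper-triangular entries: C(n, 2) = n(n-1)/2.
n = 6
C(6, 2) = 6 * 5 / 2 = 30 / 2 = 15

15


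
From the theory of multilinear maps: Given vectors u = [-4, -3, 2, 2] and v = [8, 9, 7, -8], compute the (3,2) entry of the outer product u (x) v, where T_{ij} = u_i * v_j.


The outer product entry T_{ij} = u_i * v_j.
We need i=3, j=2.
u_3 = 2, v_2 = 9
T_{3,2} = 2 * 9 = 18

18


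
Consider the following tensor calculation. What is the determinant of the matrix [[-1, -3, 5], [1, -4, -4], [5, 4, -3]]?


Expanding along the first row, det(A) = a11*M_11 - a12*M_12 + a13*M_13, where M_1j is the (1,j) minor.
Minor M_11 = -4*-3 - -4*4 = 28
Minor M_12 = 1*-3 - -4*5 = 17
Minor M_13 = 1*4 - -4*5 = 24
det = -1*(28) - -3*(17) + 5*(24)
    = -28 - -51 + 120
    = 143

143


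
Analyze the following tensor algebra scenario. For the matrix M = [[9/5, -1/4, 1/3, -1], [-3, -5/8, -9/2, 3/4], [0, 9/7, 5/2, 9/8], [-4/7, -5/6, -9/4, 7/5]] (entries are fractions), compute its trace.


The trace is the sum of diagonal entries.
Diagonal: M[1,1] = 9/5, M[2,2] = -5/8, M[3,3] = 5/2, M[4,4] = 7/5
Tr(M) = 9/5 + -5/8 + 5/2 + 7/5
Computing step by step:
After adding M[1,1]: 9/5
After adding M[2,2]: 47/40
After adding M[3,3]: 147/40
After adding M[4,4]: 203/40
Tr(M) = 203/40

203/40


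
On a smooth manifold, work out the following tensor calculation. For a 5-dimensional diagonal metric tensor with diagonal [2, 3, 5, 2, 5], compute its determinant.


For a diagonal metric, the determinant is the product of diagonal entries.
Diagonal entries: 2, 3, 5, 2, 5
det(g) = 2 * 3 * 5 * 2 * 5 = 300

300


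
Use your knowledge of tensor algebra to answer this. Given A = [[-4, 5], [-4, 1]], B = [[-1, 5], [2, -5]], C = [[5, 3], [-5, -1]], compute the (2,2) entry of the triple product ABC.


(ABC)_{22} = sum_m (AB)_{2m} C_{m2}. First compute row 2 of AB.
(AB)_{21} = -4*-1 + 1*2 = 6
(AB)_{22} = -4*5 + 1*-5 = -25
Now contract with column 2 of C:
(AB)_{21} * C_{12} = 6 * 3 = 18
(AB)_{22} * C_{22} = -25 * -1 = 25
(ABC)_{22} = 18 + 25 = 43

43
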